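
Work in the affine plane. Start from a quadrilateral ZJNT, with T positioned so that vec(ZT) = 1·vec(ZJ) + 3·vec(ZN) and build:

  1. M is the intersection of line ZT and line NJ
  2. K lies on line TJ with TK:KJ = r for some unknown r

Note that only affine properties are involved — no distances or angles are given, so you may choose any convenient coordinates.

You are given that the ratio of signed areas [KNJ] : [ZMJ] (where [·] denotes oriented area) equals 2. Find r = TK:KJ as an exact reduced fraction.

Choose coordinates Z = (0, 0), J = (1, 0), N = (0, 1), T = (1, 3).
1. M is the intersection of line ZT and line NJ ⇒ M = (1/4, 3/4)
2. With TK:KJ = r, write λ = r/(r+1) so K = T + λ·(J−T); K is affine-linear in λ
Every point depending on K is an affine combination of K and λ-independent points, so each such coordinate is linear in λ; the λ² term in each signed area is a multiple of (J−T)×(J−T) = 0, so 2·[KNJ] and 2·[ZMJ] are each linear in λ. Evaluating at λ=0 and λ=1:
  2·[KNJ] = -3·λ + 3,   2·[ZMJ] = -3/4
So [KNJ]:[ZMJ] = (-3·λ + 3) / (-3/4). Setting this equal to 2:
  -3·λ + 3 = 2·(-3/4)  ⇒  λ = 3/2
Then r = λ/(1−λ) = (3/2)/(-1/2) = -3. Check: with r = -3, K = (1, -3/2) and [KNJ]:[ZMJ] = 2 as required.

r = -3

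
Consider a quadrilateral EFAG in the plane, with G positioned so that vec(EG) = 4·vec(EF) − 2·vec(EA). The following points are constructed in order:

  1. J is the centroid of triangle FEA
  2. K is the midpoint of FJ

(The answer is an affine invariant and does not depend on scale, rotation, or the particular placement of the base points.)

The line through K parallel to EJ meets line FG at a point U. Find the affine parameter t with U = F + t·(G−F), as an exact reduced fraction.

Set E = (0, 0), F = (1, 0), A = (0, 1), G = (4, -2); any affine frame gives the same invariant.
1. J is the centroid of triangle FEA ⇒ J = (1/3, 1/3)
2. K is the midpoint of FJ ⇒ K = (2/3, 1/6)
through K parallel to EJ: direction (1/3, 1/3); meets FG at U = (7/10, 1/5)
U = F + t·(G−F) with t = -1/10

t = -1/10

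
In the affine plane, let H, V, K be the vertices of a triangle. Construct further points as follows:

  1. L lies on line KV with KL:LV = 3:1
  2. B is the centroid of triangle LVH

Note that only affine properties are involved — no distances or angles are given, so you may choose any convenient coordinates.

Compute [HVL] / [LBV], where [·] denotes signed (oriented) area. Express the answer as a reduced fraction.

Choose coordinates H = (0, 0), V = (1, 0), K = (0, 1).
1. L lies on line KV with KL:LV = 3:1 ⇒ L = (3/4, 1/4)
2. B is the centroid of triangle LVH ⇒ B = (7/12, 1/12)
2·[HVL] = 1/4, 2·[LBV] = 1/12
[HVL]:[LBV] = 1/4:1/12 = 3

[HVL]:[LBV] = 3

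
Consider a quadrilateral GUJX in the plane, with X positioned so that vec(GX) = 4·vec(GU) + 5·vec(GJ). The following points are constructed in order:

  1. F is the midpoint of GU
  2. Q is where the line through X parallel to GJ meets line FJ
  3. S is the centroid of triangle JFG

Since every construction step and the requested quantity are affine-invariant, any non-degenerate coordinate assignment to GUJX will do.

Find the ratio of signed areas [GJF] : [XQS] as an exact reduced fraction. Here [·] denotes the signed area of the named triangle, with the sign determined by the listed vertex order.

Choose coordinates G = (0, 0), U = (1, 0), J = (0, 1), X = (4, 5).
1. F is the midpoint of GU ⇒ F = (1/2, 0)
2. Q is where the line through X parallel to GJ meets line FJ ⇒ Q = (4, -7)
3. S is the centroid of triangle JFG ⇒ S = (1/6, 1/3)
2·[GJF] = -1/2, 2·[XQS] = -46
[GJF]:[XQS] = -1/2:-46 = 1/92

[GJF]:[XQS] = 1/92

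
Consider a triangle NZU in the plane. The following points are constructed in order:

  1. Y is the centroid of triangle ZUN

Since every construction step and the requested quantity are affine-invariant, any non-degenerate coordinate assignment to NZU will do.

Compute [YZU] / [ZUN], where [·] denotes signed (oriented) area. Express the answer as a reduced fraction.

Assign N = (0, 0), Z = (1, 0), U = (0, 1) — the answer is frame-independent, so this choice is without loss of generality.
1. Y is the centroid of triangle ZUN ⇒ Y = (1/3, 1/3)
2·[YZU] = 1/3, 2·[ZUN] = 1
[YZU]:[ZUN] = 1/3:1 = 1/3

[YZU]:[ZUN] = 1/3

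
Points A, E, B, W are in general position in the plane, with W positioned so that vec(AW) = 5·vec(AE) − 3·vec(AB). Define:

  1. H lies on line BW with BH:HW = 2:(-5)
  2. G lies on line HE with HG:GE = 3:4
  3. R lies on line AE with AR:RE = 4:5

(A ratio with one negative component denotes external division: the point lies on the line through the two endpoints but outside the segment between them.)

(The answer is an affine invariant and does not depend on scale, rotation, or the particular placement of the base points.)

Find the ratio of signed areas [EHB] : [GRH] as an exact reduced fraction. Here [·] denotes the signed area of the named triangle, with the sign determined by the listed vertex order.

Set A = (0, 0), E = (1, 0), B = (0, 1), W = (5, -3); any affine frame gives the same invariant.
1. H lies on line BW with BH:HW = 2:(-5) ⇒ H = (-10/3, 11/3)
2. G lies on line HE with HG:GE = 3:4 ⇒ G = (-31/21, 44/21)
3. R lies on line AE with AR:RE = 4:5 ⇒ R = (4/9, 0)
2·[EHB] = -2/3, 2·[GRH] = -55/63
[EHB]:[GRH] = -2/3:-55/63 = 42/55

[EHB]:[GRH] = 42/55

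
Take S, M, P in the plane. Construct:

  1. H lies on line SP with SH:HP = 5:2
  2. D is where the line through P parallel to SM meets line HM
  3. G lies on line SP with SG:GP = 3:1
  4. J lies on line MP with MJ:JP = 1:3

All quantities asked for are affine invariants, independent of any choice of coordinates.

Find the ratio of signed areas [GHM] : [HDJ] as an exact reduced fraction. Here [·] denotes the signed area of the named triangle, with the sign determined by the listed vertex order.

Assign S = (0, 0), M = (1, 0), P = (0, 1) — the answer is frame-independent, so this choice is without loss of generality.
1. H lies on line SP with SH:HP = 5:2 ⇒ H = (0, 5/7)
2. D is where the line through P parallel to SM meets line HM ⇒ D = (-2/5, 1)
3. G lies on line SP with SG:GP = 3:1 ⇒ G = (0, 3/4)
4. J lies on line MP with MJ:JP = 1:3 ⇒ J = (3/4, 1/4)
2·[GHM] = 1/28, 2·[HDJ] = -1/35
[GHM]:[HDJ] = 1/28:-1/35 = -5/4

[GHM]:[HDJ] = -5/4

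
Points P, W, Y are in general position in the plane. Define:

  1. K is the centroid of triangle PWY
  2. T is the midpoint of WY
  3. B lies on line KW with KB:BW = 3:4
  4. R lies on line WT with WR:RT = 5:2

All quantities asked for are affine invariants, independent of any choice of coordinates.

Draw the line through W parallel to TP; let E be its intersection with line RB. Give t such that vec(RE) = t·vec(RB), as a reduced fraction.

t = 5

Work in coordinates with P = (0, 0), W = (1, 0), Y = (0, 1).
1. K is the centroid of triangle PWY ⇒ K = (1/3, 1/3)
2. T is the midpoint of WY ⇒ T = (1/2, 1/2)
3. B lies on line KW with KB:BW = 3:4 ⇒ B = (13/21, 4/21)
4. R lies on line WT with WR:RT = 5:2 ⇒ R = (9/14, 5/14)
through W parallel to TP: direction (-1/2, -1/2); meets RB at E = (11/21, -10/21)
E = R + t·(B−R) with t = 5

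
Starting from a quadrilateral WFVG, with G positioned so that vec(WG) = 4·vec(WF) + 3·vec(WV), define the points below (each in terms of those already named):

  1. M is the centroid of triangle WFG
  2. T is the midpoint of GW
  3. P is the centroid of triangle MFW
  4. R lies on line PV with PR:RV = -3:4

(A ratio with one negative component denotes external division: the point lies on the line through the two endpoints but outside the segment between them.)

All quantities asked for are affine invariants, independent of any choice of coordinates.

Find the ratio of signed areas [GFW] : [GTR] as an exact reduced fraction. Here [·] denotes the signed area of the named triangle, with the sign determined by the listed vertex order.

[GFW]:[GTR] = -9/26

Assign W = (0, 0), F = (1, 0), V = (0, 1), G = (4, 3) — the answer is frame-independent, so this choice is without loss of generality.
1. M is the centroid of triangle WFG ⇒ M = (5/3, 1)
2. T is the midpoint of GW ⇒ T = (2, 3/2)
3. P is the centroid of triangle MFW ⇒ P = (8/9, 1/3)
4. R lies on line PV with PR:RV = -3:4 ⇒ R = (32/9, -5/3)
2·[GFW] = -3, 2·[GTR] = 26/3
[GFW]:[GTR] = -3:26/3 = -9/26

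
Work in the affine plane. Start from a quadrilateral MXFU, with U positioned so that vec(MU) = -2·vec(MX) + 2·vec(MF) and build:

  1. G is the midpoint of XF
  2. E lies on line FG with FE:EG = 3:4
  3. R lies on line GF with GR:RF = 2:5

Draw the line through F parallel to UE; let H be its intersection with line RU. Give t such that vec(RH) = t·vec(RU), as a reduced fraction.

t = 5/2

Choose coordinates M = (0, 0), X = (1, 0), F = (0, 1), U = (-2, 2).
1. G is the midpoint of XF ⇒ G = (1/2, 1/2)
2. E lies on line FG with FE:EG = 3:4 ⇒ E = (3/14, 11/14)
3. R lies on line GF with GR:RF = 2:5 ⇒ R = (5/14, 9/14)
through F parallel to UE: direction (31/14, -17/14); meets RU at H = (-155/28, 113/28)
H = R + t·(U−R) with t = 5/2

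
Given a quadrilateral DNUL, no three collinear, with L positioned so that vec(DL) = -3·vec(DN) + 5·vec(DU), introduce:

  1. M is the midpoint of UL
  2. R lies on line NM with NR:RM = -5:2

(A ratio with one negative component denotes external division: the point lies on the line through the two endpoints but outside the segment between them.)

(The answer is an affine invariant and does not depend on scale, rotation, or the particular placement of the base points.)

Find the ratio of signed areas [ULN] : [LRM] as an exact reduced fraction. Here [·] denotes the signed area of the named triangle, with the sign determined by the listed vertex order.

Choose coordinates D = (0, 0), N = (1, 0), U = (0, 1), L = (-3, 5).
1. M is the midpoint of UL ⇒ M = (-3/2, 3)
2. R lies on line NM with NR:RM = -5:2 ⇒ R = (-19/6, 5)
2·[ULN] = -1, 2·[LRM] = 1/3
[ULN]:[LRM] = -1:1/3 = -3

[ULN]:[LRM] = -3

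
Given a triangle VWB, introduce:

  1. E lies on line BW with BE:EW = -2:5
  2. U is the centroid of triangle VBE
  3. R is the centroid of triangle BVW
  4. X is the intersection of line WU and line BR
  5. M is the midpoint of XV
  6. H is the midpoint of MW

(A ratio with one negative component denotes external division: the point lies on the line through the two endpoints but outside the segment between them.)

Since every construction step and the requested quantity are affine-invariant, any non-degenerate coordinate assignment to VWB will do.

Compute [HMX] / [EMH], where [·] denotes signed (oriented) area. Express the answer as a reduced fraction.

Work in coordinates with V = (0, 0), W = (1, 0), B = (0, 1).
1. E lies on line BW with BE:EW = -2:5 ⇒ E = (-2/3, 5/3)
2. U is the centroid of triangle VBE ⇒ U = (-2/9, 8/9)
3. R is the centroid of triangle BVW ⇒ R = (1/3, 1/3)
4. X is the intersection of line WU and line BR ⇒ X = (3/14, 4/7)
5. M is the midpoint of XV ⇒ M = (3/28, 2/7)
6. H is the midpoint of MW ⇒ H = (31/56, 1/7)
2·[HMX] = -1/7, 2·[EMH] = 85/168
[HMX]:[EMH] = -1/7:85/168 = -24/85

[HMX]:[EMH] = -24/85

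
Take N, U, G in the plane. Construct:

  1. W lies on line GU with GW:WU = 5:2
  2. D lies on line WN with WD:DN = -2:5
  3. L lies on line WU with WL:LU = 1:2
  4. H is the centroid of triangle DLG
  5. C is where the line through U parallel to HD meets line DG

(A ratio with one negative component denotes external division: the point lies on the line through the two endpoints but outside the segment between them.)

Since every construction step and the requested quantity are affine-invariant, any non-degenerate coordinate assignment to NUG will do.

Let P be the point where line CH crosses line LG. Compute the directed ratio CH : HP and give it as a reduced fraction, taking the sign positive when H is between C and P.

CH:HP = 109/17

Choose coordinates N = (0, 0), U = (1, 0), G = (0, 1).
1. W lies on line GU with GW:WU = 5:2 ⇒ W = (5/7, 2/7)
2. D lies on line WN with WD:DN = -2:5 ⇒ D = (25/21, 10/21)
3. L lies on line WU with WL:LU = 1:2 ⇒ L = (17/21, 4/21)
4. H is the centroid of triangle DLG ⇒ H = (2/3, 5/9)
5. C is where the line through U parallel to HD meets line DG ⇒ C = (50/17, -5/17)
line CH meets LG at P = (34/109, 75/109)
H = C + t·(P−C) with t = 109/126, so CH:HP = 109/126:17/126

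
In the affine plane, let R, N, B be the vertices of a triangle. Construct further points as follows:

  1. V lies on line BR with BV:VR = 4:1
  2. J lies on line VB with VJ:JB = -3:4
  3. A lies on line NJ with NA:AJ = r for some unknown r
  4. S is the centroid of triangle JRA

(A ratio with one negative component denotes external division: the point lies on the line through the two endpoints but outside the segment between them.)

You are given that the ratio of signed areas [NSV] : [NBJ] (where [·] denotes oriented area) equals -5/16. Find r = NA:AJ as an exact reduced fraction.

r = 1/5

Work in coordinates with R = (0, 0), N = (1, 0), B = (0, 1).
1. V lies on line BR with BV:VR = 4:1 ⇒ V = (0, 1/5)
2. J lies on line VB with VJ:JB = -3:4 ⇒ J = (0, -11/5)
3. With NA:AJ = r, write λ = r/(r+1) so A = N + λ·(J−N); A is affine-linear in λ
4. S is the centroid of triangle JRA ⇒ S is an affine combination of earlier points and hence also affine-linear in λ
Every point depending on A is an affine combination of A and λ-independent points, so each such coordinate is linear in λ; the λ² term in each signed area is a multiple of (J−N)×(J−N) = 0, so 2·[NSV] and 2·[NBJ] are each linear in λ. Evaluating at λ=0 and λ=1:
  2·[NSV] = -4/5·λ − 13/15,   2·[NBJ] = 16/5
So [NSV]:[NBJ] = (-4/5·λ − 13/15) / (16/5). Setting this equal to -5/16:
  -4/5·λ − 13/15 = -5/16·(16/5)  ⇒  λ = 1/6
Then r = λ/(1−λ) = (1/6)/(5/6) = 1/5. Check: with r = 1/5, A = (5/6, -11/30) and [NSV]:[NBJ] = -5/16 as required.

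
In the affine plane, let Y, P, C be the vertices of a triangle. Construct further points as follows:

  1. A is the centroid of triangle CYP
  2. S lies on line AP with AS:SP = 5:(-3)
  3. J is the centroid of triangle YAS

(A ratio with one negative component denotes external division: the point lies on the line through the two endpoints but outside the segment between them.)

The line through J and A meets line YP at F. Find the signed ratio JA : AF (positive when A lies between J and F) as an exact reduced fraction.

Set Y = (0, 0), P = (1, 0), C = (0, 1); any affine frame gives the same invariant.
1. A is the centroid of triangle CYP ⇒ A = (1/3, 1/3)
2. S lies on line AP with AS:SP = 5:(-3) ⇒ S = (2, -1/2)
3. J is the centroid of triangle YAS ⇒ J = (7/9, -1/18)
line JA meets YP at F = (5/7, 0)
A = J + t·(F−J) with t = 7, so JA:AF = 7:-6

JA:AF = -7/6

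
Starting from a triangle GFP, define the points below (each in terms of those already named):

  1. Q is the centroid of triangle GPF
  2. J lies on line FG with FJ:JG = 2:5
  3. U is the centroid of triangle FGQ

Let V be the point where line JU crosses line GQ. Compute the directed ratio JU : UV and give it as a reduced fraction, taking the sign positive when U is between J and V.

JU:UV = 8/7

Work in coordinates with G = (0, 0), F = (1, 0), P = (0, 1).
1. Q is the centroid of triangle GPF ⇒ Q = (1/3, 1/3)
2. J lies on line FG with FJ:JG = 2:5 ⇒ J = (5/7, 0)
3. U is the centroid of triangle FGQ ⇒ U = (4/9, 1/9)
line JU meets GQ at V = (5/24, 5/24)
U = J + t·(V−J) with t = 8/15, so JU:UV = 8/15:7/15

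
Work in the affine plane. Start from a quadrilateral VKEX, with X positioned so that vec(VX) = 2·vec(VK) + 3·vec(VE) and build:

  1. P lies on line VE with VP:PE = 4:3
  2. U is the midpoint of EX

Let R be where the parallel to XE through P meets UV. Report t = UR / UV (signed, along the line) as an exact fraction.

Set V = (0, 0), K = (1, 0), E = (0, 1), X = (2, 3); any affine frame gives the same invariant.
1. P lies on line VE with VP:PE = 4:3 ⇒ P = (0, 4/7)
2. U is the midpoint of EX ⇒ U = (1, 2)
through P parallel to XE: direction (-2, -2); meets UV at R = (4/7, 8/7)
R = U + t·(V−U) with t = 3/7

t = 3/7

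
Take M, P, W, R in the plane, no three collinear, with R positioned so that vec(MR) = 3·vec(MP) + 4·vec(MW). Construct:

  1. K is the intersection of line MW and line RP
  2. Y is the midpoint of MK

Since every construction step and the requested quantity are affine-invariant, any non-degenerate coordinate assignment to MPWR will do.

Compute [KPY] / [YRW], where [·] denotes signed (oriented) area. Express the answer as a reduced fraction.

Choose coordinates M = (0, 0), P = (1, 0), W = (0, 1), R = (3, 4).
1. K is the intersection of line MW and line RP ⇒ K = (0, -2)
2. Y is the midpoint of MK ⇒ Y = (0, -1)
2·[KPY] = 1, 2·[YRW] = 6
[KPY]:[YRW] = 1:6 = 1/6

[KPY]:[YRW] = 1/6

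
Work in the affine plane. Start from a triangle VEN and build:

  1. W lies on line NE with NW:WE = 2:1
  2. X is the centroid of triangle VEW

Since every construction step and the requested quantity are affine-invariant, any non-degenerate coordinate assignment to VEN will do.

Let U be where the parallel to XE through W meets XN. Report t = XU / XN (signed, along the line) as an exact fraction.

t = 1/3

Assign V = (0, 0), E = (1, 0), N = (0, 1) — the answer is frame-independent, so this choice is without loss of generality.
1. W lies on line NE with NW:WE = 2:1 ⇒ W = (2/3, 1/3)
2. X is the centroid of triangle VEW ⇒ X = (5/9, 1/9)
through W parallel to XE: direction (4/9, -1/9); meets XN at U = (10/27, 11/27)
U = X + t·(N−X) with t = 1/3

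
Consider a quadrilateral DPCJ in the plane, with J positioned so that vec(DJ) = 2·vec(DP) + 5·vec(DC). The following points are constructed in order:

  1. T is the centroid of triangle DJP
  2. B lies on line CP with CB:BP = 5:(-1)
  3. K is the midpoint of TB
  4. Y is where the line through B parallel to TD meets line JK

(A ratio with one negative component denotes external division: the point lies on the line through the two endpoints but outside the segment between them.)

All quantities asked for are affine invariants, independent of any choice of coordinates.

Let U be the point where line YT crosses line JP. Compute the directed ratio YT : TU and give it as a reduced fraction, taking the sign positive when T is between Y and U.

YT:TU = -79/85

Assign D = (0, 0), P = (1, 0), C = (0, 1), J = (2, 5) — the answer is frame-independent, so this choice is without loss of generality.
1. T is the centroid of triangle DJP ⇒ T = (1, 5/3)
2. B lies on line CP with CB:BP = 5:(-1) ⇒ B = (5/4, -1/4)
3. K is the midpoint of TB ⇒ K = (9/8, 17/24)
4. Y is where the line through B parallel to TD meets line JK ⇒ Y = (13/17, -18/17)
line YT meets JP at U = (59/79, -100/79)
T = Y + t·(U−Y) with t = -79/6, so YT:TU = -79/6:85/6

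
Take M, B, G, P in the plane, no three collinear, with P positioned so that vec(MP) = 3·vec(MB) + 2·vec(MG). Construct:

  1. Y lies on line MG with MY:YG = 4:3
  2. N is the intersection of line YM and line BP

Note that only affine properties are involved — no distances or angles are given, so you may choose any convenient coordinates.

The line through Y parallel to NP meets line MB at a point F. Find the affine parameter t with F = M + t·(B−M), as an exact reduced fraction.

t = -4/7

Choose coordinates M = (0, 0), B = (1, 0), G = (0, 1), P = (3, 2).
1. Y lies on line MG with MY:YG = 4:3 ⇒ Y = (0, 4/7)
2. N is the intersection of line YM and line BP ⇒ N = (0, -1)
through Y parallel to NP: direction (3, 3); meets MB at F = (-4/7, 0)
F = M + t·(B−M) with t = -4/7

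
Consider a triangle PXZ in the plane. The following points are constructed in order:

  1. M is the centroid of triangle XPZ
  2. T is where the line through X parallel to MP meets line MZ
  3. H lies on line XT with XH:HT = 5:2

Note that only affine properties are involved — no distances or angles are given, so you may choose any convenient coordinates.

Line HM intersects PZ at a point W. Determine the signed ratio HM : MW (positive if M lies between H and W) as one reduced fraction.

Work in coordinates with P = (0, 0), X = (1, 0), Z = (0, 1).
1. M is the centroid of triangle XPZ ⇒ M = (1/3, 1/3)
2. T is where the line through X parallel to MP meets line MZ ⇒ T = (2/3, -1/3)
3. H lies on line XT with XH:HT = 5:2 ⇒ H = (16/21, -5/21)
line HM meets PZ at W = (0, 7/9)
M = H + t·(W−H) with t = 9/16, so HM:MW = 9/16:7/16

HM:MW = 9/7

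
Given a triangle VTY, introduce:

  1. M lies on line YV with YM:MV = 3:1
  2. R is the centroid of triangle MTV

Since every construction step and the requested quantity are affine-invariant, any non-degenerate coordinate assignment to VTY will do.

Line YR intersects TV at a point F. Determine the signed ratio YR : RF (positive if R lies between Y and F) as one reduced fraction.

YR:RF = 11

Work in coordinates with V = (0, 0), T = (1, 0), Y = (0, 1).
1. M lies on line YV with YM:MV = 3:1 ⇒ M = (0, 1/4)
2. R is the centroid of triangle MTV ⇒ R = (1/3, 1/12)
line YR meets TV at F = (4/11, 0)
R = Y + t·(F−Y) with t = 11/12, so YR:RF = 11/12:1/12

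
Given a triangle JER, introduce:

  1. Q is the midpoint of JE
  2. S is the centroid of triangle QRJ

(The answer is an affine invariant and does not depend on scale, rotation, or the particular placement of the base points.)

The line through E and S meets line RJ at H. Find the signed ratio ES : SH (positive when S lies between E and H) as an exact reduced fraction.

Choose coordinates J = (0, 0), E = (1, 0), R = (0, 1).
1. Q is the midpoint of JE ⇒ Q = (1/2, 0)
2. S is the centroid of triangle QRJ ⇒ S = (1/6, 1/3)
line ES meets RJ at H = (0, 2/5)
S = E + t·(H−E) with t = 5/6, so ES:SH = 5/6:1/6

ES:SH = 5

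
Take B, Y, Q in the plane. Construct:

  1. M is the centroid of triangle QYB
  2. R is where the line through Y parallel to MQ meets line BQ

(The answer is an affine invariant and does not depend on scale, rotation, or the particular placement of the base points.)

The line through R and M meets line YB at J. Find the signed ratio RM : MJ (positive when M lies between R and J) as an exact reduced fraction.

RM:MJ = 5

Set B = (0, 0), Y = (1, 0), Q = (0, 1); any affine frame gives the same invariant.
1. M is the centroid of triangle QYB ⇒ M = (1/3, 1/3)
2. R is where the line through Y parallel to MQ meets line BQ ⇒ R = (0, 2)
line RM meets YB at J = (2/5, 0)
M = R + t·(J−R) with t = 5/6, so RM:MJ = 5/6:1/6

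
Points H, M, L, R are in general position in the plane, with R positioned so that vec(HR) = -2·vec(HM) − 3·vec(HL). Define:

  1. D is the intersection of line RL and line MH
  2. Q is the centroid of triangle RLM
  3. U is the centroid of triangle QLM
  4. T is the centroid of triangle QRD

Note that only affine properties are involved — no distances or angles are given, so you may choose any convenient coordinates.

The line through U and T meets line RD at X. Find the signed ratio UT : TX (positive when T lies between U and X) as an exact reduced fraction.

UT:TX = 3

Work in coordinates with H = (0, 0), M = (1, 0), L = (0, 1), R = (-2, -3).
1. D is the intersection of line RL and line MH ⇒ D = (-1/2, 0)
2. Q is the centroid of triangle RLM ⇒ Q = (-1/3, -2/3)
3. U is the centroid of triangle QLM ⇒ U = (2/9, 1/9)
4. T is the centroid of triangle QRD ⇒ T = (-17/18, -11/9)
line UT meets RD at X = (-4/3, -5/3)
T = U + t·(X−U) with t = 3/4, so UT:TX = 3/4:1/4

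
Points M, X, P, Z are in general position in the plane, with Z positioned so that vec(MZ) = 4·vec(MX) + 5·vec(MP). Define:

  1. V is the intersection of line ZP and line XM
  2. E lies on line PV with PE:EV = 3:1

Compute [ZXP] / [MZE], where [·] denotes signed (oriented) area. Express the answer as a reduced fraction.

Assign M = (0, 0), X = (1, 0), P = (0, 1), Z = (4, 5) — the answer is frame-independent, so this choice is without loss of generality.
1. V is the intersection of line ZP and line XM ⇒ V = (-1, 0)
2. E lies on line PV with PE:EV = 3:1 ⇒ E = (-3/4, 1/4)
2·[ZXP] = -8, 2·[MZE] = 19/4
[ZXP]:[MZE] = -8:19/4 = -32/19

[ZXP]:[MZE] = -32/19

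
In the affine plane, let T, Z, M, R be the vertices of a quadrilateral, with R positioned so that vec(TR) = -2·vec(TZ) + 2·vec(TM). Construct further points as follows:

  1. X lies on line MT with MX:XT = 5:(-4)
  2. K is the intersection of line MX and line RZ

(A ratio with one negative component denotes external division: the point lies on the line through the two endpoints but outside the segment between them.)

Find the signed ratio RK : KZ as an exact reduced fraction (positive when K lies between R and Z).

Choose coordinates T = (0, 0), Z = (1, 0), M = (0, 1), R = (-2, 2).
1. X lies on line MT with MX:XT = 5:(-4) ⇒ X = (0, -4)
2. K is the intersection of line MX and line RZ ⇒ K = (0, 2/3)
K = R + t·(Z−R) with t = 2/3, so RK:KZ = t:(1−t) = 2/3:1/3

RK:KZ = 2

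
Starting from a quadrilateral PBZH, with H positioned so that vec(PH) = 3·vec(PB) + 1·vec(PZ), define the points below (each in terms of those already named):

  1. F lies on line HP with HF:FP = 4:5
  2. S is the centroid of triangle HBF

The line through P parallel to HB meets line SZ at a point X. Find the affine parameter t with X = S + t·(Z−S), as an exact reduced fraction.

t = 23/77

Set P = (0, 0), B = (1, 0), Z = (0, 1), H = (3, 1); any affine frame gives the same invariant.
1. F lies on line HP with HF:FP = 4:5 ⇒ F = (5/3, 5/9)
2. S is the centroid of triangle HBF ⇒ S = (17/9, 14/27)
through P parallel to HB: direction (-2, -1); meets SZ at X = (102/77, 51/77)
X = S + t·(Z−S) with t = 23/77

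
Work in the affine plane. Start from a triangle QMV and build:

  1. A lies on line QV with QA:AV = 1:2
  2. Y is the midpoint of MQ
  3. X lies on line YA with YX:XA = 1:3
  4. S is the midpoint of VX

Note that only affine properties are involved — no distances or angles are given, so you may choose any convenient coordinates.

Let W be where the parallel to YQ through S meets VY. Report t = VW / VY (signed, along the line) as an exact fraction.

Assign Q = (0, 0), M = (1, 0), V = (0, 1) — the answer is frame-independent, so this choice is without loss of generality.
1. A lies on line QV with QA:AV = 1:2 ⇒ A = (0, 1/3)
2. Y is the midpoint of MQ ⇒ Y = (1/2, 0)
3. X lies on line YA with YX:XA = 1:3 ⇒ X = (3/8, 1/12)
4. S is the midpoint of VX ⇒ S = (3/16, 13/24)
through S parallel to YQ: direction (-1/2, 0); meets VY at W = (11/48, 13/24)
W = V + t·(Y−V) with t = 11/24

t = 11/24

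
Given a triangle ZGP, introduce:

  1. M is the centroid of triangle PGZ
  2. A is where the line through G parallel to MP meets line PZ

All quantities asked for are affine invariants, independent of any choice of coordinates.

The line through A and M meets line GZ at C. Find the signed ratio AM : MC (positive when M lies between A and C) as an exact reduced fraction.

AM:MC = 5

Assign Z = (0, 0), G = (1, 0), P = (0, 1) — the answer is frame-independent, so this choice is without loss of generality.
1. M is the centroid of triangle PGZ ⇒ M = (1/3, 1/3)
2. A is where the line through G parallel to MP meets line PZ ⇒ A = (0, 2)
line AM meets GZ at C = (2/5, 0)
M = A + t·(C−A) with t = 5/6, so AM:MC = 5/6:1/6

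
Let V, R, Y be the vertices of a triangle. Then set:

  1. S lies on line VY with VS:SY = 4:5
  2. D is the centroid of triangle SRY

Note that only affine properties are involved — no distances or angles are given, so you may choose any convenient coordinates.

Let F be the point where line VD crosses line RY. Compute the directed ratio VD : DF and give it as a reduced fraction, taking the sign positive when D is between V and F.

VD:DF = 22/5

Set V = (0, 0), R = (1, 0), Y = (0, 1); any affine frame gives the same invariant.
1. S lies on line VY with VS:SY = 4:5 ⇒ S = (0, 4/9)
2. D is the centroid of triangle SRY ⇒ D = (1/3, 13/27)
line VD meets RY at F = (9/22, 13/22)
D = V + t·(F−V) with t = 22/27, so VD:DF = 22/27:5/27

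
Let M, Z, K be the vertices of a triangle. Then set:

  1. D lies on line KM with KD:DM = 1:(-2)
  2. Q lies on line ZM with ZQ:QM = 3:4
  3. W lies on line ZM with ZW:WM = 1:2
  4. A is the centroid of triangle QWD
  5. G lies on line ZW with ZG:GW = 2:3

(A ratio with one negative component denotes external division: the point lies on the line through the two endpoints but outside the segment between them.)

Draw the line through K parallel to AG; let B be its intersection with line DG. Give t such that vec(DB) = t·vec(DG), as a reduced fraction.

Assign M = (0, 0), Z = (1, 0), K = (0, 1) — the answer is frame-independent, so this choice is without loss of generality.
1. D lies on line KM with KD:DM = 1:(-2) ⇒ D = (0, 2)
2. Q lies on line ZM with ZQ:QM = 3:4 ⇒ Q = (4/7, 0)
3. W lies on line ZM with ZW:WM = 1:2 ⇒ W = (2/3, 0)
4. A is the centroid of triangle QWD ⇒ A = (26/63, 2/3)
5. G lies on line ZW with ZG:GW = 2:3 ⇒ G = (13/15, 0)
through K parallel to AG: direction (143/315, -2/3); meets DG at B = (143/120, -3/4)
B = D + t·(G−D) with t = 11/8

t = 11/8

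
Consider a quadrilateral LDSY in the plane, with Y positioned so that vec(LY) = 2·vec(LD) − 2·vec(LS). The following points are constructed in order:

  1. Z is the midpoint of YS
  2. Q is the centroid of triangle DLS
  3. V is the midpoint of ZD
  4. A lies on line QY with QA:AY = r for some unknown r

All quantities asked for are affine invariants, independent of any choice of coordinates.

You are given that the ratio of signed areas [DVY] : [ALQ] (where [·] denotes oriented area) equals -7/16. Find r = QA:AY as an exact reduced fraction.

Work in coordinates with L = (0, 0), D = (1, 0), S = (0, 1), Y = (2, -2).
1. Z is the midpoint of YS ⇒ Z = (1, -1/2)
2. Q is the centroid of triangle DLS ⇒ Q = (1/3, 1/3)
3. V is the midpoint of ZD ⇒ V = (1, -1/4)
4. With QA:AY = r, write λ = r/(r+1) so A = Q + λ·(Y−Q); A is affine-linear in λ
Every point depending on A is an affine combination of A and λ-independent points, so each such coordinate is linear in λ; the λ² term in each signed area is a multiple of (Y−Q)×(Y−Q) = 0, so 2·[DVY] and 2·[ALQ] are each linear in λ. Evaluating at λ=0 and λ=1:
  2·[DVY] = 1/4,   2·[ALQ] = -4/3·λ
So [DVY]:[ALQ] = (1/4) / (-4/3·λ). Setting this equal to -7/16:
  1/4 = -7/16·(-4/3·λ)  ⇒  λ = 3/7
Then r = λ/(1−λ) = (3/7)/(4/7) = 3/4. Check: with r = 3/4, A = (22/21, -2/3) and [DVY]:[ALQ] = -7/16 as required.

r = 3/4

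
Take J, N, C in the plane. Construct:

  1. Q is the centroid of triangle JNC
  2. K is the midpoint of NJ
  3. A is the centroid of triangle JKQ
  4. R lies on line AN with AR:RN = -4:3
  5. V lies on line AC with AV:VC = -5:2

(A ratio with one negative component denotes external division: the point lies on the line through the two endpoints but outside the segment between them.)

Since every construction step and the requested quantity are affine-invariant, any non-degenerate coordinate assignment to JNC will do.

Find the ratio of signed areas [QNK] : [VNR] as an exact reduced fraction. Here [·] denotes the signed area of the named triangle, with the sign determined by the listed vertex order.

Choose coordinates J = (0, 0), N = (1, 0), C = (0, 1).
1. Q is the centroid of triangle JNC ⇒ Q = (1/3, 1/3)
2. K is the midpoint of NJ ⇒ K = (1/2, 0)
3. A is the centroid of triangle JKQ ⇒ A = (5/18, 1/9)
4. R lies on line AN with AR:RN = -4:3 ⇒ R = (19/6, -1/3)
5. V lies on line AC with AV:VC = -5:2 ⇒ V = (-5/27, 43/27)
2·[QNK] = -1/6, 2·[VNR] = 55/18
[QNK]:[VNR] = -1/6:55/18 = -3/55

[QNK]:[VNR] = -3/55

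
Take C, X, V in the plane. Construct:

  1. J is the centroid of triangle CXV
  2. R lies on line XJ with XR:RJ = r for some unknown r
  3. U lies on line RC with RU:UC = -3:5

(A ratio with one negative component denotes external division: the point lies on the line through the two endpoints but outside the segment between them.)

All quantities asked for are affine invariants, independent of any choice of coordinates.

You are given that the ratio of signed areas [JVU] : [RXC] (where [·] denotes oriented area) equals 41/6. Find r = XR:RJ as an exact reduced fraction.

Set C = (0, 0), X = (1, 0), V = (0, 1); any affine frame gives the same invariant.
1. J is the centroid of triangle CXV ⇒ J = (1/3, 1/3)
2. With XR:RJ = r, write λ = r/(r+1) so R = X + λ·(J−X); R is affine-linear in λ
3. U lies on line RC with RU:UC = -3:5 ⇒ U is an affine combination of earlier points and hence also affine-linear in λ
Every point depending on R is an affine combination of R and λ-independent points, so each such coordinate is linear in λ; the λ² term in each signed area is a multiple of (J−X)×(J−X) = 0, so 2·[JVU] and 2·[RXC] are each linear in λ. Evaluating at λ=0 and λ=1:
  2·[JVU] = 5/6·λ − 4/3,   2·[RXC] = -1/3·λ
So [JVU]:[RXC] = (5/6·λ − 4/3) / (-1/3·λ). Setting this equal to 41/6:
  5/6·λ − 4/3 = 41/6·(-1/3·λ)  ⇒  λ = 3/7
Then r = λ/(1−λ) = (3/7)/(4/7) = 3/4. Check: with r = 3/4, R = (5/7, 1/7) and [JVU]:[RXC] = 41/6 as required.

r = 3/4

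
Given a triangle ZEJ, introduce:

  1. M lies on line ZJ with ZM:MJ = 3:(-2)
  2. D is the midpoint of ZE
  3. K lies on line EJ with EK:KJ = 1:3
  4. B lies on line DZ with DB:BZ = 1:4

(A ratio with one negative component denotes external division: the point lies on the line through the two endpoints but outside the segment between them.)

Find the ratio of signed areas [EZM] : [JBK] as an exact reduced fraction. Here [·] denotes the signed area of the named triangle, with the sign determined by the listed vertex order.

Assign Z = (0, 0), E = (1, 0), J = (0, 1) — the answer is frame-independent, so this choice is without loss of generality.
1. M lies on line ZJ with ZM:MJ = 3:(-2) ⇒ M = (0, 3)
2. D is the midpoint of ZE ⇒ D = (1/2, 0)
3. K lies on line EJ with EK:KJ = 1:3 ⇒ K = (3/4, 1/4)
4. B lies on line DZ with DB:BZ = 1:4 ⇒ B = (2/5, 0)
2·[EZM] = -3, 2·[JBK] = 9/20
[EZM]:[JBK] = -3:9/20 = -20/3

[EZM]:[JBK] = -20/3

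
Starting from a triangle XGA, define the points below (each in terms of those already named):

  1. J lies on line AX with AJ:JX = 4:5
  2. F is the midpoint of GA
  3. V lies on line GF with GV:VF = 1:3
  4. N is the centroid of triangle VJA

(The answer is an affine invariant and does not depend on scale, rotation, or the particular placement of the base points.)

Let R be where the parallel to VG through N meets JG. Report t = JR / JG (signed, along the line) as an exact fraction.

Work in coordinates with X = (0, 0), G = (1, 0), A = (0, 1).
1. J lies on line AX with AJ:JX = 4:5 ⇒ J = (0, 5/9)
2. F is the midpoint of GA ⇒ F = (1/2, 1/2)
3. V lies on line GF with GV:VF = 1:3 ⇒ V = (7/8, 1/8)
4. N is the centroid of triangle VJA ⇒ N = (7/24, 121/216)
through N parallel to VG: direction (1/8, -1/8); meets JG at R = (2/3, 5/27)
R = J + t·(G−J) with t = 2/3

t = 2/3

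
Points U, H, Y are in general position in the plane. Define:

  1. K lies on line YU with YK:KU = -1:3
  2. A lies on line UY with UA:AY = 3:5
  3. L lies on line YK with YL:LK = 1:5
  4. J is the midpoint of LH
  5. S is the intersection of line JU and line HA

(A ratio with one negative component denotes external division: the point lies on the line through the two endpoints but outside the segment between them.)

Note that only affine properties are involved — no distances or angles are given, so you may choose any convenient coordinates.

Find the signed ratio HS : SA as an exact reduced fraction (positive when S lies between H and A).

Choose coordinates U = (0, 0), H = (1, 0), Y = (0, 1).
1. K lies on line YU with YK:KU = -1:3 ⇒ K = (0, 3/2)
2. A lies on line UY with UA:AY = 3:5 ⇒ A = (0, 3/8)
3. L lies on line YK with YL:LK = 1:5 ⇒ L = (0, 13/12)
4. J is the midpoint of LH ⇒ J = (1/2, 13/24)
5. S is the intersection of line JU and line HA ⇒ S = (9/35, 39/140)
S = H + t·(A−H) with t = 26/35, so HS:SA = t:(1−t) = 26/35:9/35

HS:SA = 26/9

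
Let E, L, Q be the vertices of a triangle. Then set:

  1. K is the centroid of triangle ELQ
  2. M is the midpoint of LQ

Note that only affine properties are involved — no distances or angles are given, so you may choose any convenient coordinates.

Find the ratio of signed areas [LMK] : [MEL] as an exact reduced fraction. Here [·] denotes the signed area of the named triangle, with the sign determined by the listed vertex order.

Choose coordinates E = (0, 0), L = (1, 0), Q = (0, 1).
1. K is the centroid of triangle ELQ ⇒ K = (1/3, 1/3)
2. M is the midpoint of LQ ⇒ M = (1/2, 1/2)
2·[LMK] = 1/6, 2·[MEL] = 1/2
[LMK]:[MEL] = 1/6:1/2 = 1/3

[LMK]:[MEL] = 1/3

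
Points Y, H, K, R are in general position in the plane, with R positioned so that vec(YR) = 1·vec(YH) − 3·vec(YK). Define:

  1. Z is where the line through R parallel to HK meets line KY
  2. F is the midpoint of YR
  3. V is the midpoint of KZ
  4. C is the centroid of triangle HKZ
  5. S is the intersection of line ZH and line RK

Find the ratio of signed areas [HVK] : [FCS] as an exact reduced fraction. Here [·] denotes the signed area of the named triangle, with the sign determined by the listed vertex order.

Set Y = (0, 0), H = (1, 0), K = (0, 1), R = (1, -3); any affine frame gives the same invariant.
1. Z is where the line through R parallel to HK meets line KY ⇒ Z = (0, -2)
2. F is the midpoint of YR ⇒ F = (1/2, -3/2)
3. V is the midpoint of KZ ⇒ V = (0, -1/2)
4. C is the centroid of triangle HKZ ⇒ C = (1/3, -1/3)
5. S is the intersection of line ZH and line RK ⇒ S = (1/2, -1)
2·[HVK] = -3/2, 2·[FCS] = -1/12
[HVK]:[FCS] = -3/2:-1/12 = 18

[HVK]:[FCS] = 18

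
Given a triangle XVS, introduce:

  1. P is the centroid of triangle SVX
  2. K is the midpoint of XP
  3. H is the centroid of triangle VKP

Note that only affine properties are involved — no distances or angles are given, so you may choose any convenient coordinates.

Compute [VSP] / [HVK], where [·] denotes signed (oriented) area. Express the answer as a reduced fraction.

Assign X = (0, 0), V = (1, 0), S = (0, 1) — the answer is frame-independent, so this choice is without loss of generality.
1. P is the centroid of triangle SVX ⇒ P = (1/3, 1/3)
2. K is the midpoint of XP ⇒ K = (1/6, 1/6)
3. H is the centroid of triangle VKP ⇒ H = (1/2, 1/6)
2·[VSP] = 1/3, 2·[HVK] = -1/18
[VSP]:[HVK] = 1/3:-1/18 = -6

[VSP]:[HVK] = -6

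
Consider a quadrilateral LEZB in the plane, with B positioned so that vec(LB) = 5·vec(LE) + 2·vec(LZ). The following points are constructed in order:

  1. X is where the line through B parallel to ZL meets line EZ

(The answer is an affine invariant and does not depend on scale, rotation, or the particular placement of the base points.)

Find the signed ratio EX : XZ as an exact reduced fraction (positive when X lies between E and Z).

Assign L = (0, 0), E = (1, 0), Z = (0, 1), B = (5, 2) — the answer is frame-independent, so this choice is without loss of generality.
1. X is where the line through B parallel to ZL meets line EZ ⇒ X = (5, -4)
X = E + t·(Z−E) with t = -4, so EX:XZ = t:(1−t) = -4:5

EX:XZ = -4/5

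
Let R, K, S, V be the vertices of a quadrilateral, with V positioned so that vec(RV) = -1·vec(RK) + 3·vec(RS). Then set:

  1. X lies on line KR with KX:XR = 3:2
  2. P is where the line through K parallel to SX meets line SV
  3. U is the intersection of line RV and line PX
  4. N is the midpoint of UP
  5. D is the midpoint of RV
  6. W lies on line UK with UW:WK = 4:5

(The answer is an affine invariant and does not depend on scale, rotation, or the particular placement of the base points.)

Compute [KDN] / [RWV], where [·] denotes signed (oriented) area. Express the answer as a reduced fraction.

Set R = (0, 0), K = (1, 0), S = (0, 1), V = (-1, 3); any affine frame gives the same invariant.
1. X lies on line KR with KX:XR = 3:2 ⇒ X = (2/5, 0)
2. P is where the line through K parallel to SX meets line SV ⇒ P = (3, -5)
3. U is the intersection of line RV and line PX ⇒ U = (-5/7, 15/7)
4. N is the midpoint of UP ⇒ N = (8/7, -10/7)
5. D is the midpoint of RV ⇒ D = (-1/2, 3/2)
6. W lies on line UK with UW:WK = 4:5 ⇒ W = (1/21, 25/21)
2·[KDN] = 27/14, 2·[RWV] = 4/3
[KDN]:[RWV] = 27/14:4/3 = 81/56

[KDN]:[RWV] = 81/56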